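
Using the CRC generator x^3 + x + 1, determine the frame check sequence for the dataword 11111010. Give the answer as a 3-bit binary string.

111

Append 3 zeros: 11111010000. Divide by 1011 (XOR where the leading bit is 1):
  pos 0: 1111 XOR 1011 = 0100
  pos 1: 1001 XOR 1011 = 0010
  pos 3: 1001 XOR 1011 = 0010
  pos 5: 1000 XOR 1011 = 0011
  pos 7: 1100 XOR 1011 = 0111
Remainder (last 3 bits) = 111. This is the CRC / FCS.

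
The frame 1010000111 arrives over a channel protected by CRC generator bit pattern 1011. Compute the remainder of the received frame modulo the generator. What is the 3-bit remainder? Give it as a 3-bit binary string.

010

Modulo-2 division of 1010000111 by 1011:
  pos 0: 1010 XOR 1011 = 0001
  pos 3: 1000 XOR 1011 = 0011
  pos 5: 1111 XOR 1011 = 0100
  pos 6: 1001 XOR 1011 = 0010
Remainder = 010 (nonzero — an error is detected).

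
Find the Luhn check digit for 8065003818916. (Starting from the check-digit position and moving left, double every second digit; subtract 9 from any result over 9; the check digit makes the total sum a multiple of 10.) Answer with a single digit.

Partial digits right→left: 6 1 9 8 1 8 3 0 0 5 6 0 8
Double every second digit counting from the check-digit position (so the 1st, 3rd, 5th, ... of the partial from the right).
  doubled (with −9 where >9): 3 9 2 6 0 3 7 → sum 30
  kept as-is: 1 8 8 0 5 0 → sum 22
Total = 30 + 22 = 52.
Check digit = (10 − (52 mod 10)) mod 10 = 8.

8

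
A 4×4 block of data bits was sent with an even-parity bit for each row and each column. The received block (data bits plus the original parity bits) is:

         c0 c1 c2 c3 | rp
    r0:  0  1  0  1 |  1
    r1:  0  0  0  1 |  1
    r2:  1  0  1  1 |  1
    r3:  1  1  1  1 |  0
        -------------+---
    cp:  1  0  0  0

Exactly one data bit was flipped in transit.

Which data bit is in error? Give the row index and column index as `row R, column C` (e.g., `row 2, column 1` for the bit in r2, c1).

Recompute each row's even parity and compare to rp:
  r0: data parity 0, sent rp 1 → mismatch
  r1: data parity 1, sent rp 1 → ok
  r2: data parity 1, sent rp 1 → ok
  r3: data parity 0, sent rp 0 → ok
Recompute each column's even parity and compare to cp:
  c0: data parity 0, sent cp 1 → mismatch
  c1: data parity 0, sent cp 0 → ok
  c2: data parity 0, sent cp 0 → ok
  c3: data parity 0, sent cp 0 → ok
Exactly one row (r0) and one column (c0) fail → the flipped bit is at their intersection.

row 0, column 0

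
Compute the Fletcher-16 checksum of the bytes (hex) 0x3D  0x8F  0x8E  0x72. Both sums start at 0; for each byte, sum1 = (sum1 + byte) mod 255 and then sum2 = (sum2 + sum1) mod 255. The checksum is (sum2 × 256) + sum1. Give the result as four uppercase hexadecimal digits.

33CD

Running sums (mod 255):
  after byte 0 (0x3D): sum1=61, sum2=61
  after byte 1 (0x8F): sum1=204, sum2=10
  after byte 2 (0x8E): sum1=91, sum2=101
  after byte 3 (0x72): sum1=205, sum2=51
Checksum = sum2·256 + sum1 = 51·256 + 205 = 13261 = 0x33CD.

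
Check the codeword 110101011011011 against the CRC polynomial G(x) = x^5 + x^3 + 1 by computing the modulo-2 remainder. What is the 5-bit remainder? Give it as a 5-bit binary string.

00000

Modulo-2 division of 110101011011011 by 101001:
  pos 0: 110101 XOR 101001 = 011100
  pos 1: 111000 XOR 101001 = 010001
  pos 2: 100011 XOR 101001 = 001010
  pos 4: 101010 XOR 101001 = 000011
  pos 8: 111101 XOR 101001 = 010100
  pos 9: 101001 XOR 101001 = 000000
Remainder = 00000 (zero — the frame passes the CRC check).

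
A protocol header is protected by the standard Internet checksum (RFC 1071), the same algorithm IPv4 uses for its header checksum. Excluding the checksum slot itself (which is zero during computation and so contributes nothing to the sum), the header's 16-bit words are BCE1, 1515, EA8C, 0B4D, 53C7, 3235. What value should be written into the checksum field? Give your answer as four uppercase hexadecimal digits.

One's-complement addition (fold any carry out of bit 15 back into bit 0):
  0xBCE1 + 0x1515 = 0x0D1F6
  0xD1F6 + 0xEA8C = 0x1BC82 → wrap carry → 0xBC83
  0xBC83 + 0x0B4D = 0x0C7D0
  0xC7D0 + 0x53C7 = 0x11B97 → wrap carry → 0x1B98
  0x1B98 + 0x3235 = 0x04DCD
One's-complement sum = 0x4DCD.
Checksum = ~0x4DCD & 0xFFFF = 0xB232.

B232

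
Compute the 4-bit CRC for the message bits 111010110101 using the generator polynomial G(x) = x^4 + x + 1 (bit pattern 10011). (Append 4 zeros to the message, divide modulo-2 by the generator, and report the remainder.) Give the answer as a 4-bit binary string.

Append 4 zeros: 1110101101010000. Divide by 10011 (XOR where the leading bit is 1):
  pos 0: 11101 XOR 10011 = 01110
  pos 1: 11100 XOR 10011 = 01111
  pos 2: 11111 XOR 10011 = 01100
  pos 3: 11001 XOR 10011 = 01010
  pos 4: 10100 XOR 10011 = 00111
  pos 6: 11110 XOR 10011 = 01101
  pos 7: 11011 XOR 10011 = 01000
  pos 8: 10000 XOR 10011 = 00011
  pos 11: 11000 XOR 10011 = 01011
Remainder (last 4 bits) = 1011. This is the CRC / FCS.

1011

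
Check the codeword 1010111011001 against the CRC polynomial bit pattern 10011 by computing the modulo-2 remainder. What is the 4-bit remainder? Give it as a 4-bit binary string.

0000

Modulo-2 division of 1010111011001 by 10011:
  pos 0: 10101 XOR 10011 = 00110
  pos 2: 11011 XOR 10011 = 01000
  pos 3: 10000 XOR 10011 = 00011
  pos 6: 11110 XOR 10011 = 01101
  pos 7: 11010 XOR 10011 = 01001
  pos 8: 10011 XOR 10011 = 00000
Remainder = 0000 (zero — the frame passes the CRC check).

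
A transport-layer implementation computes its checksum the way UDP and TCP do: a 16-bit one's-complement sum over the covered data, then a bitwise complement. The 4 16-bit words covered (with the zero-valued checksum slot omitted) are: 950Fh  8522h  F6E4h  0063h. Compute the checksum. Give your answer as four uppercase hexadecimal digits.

EE85

One's-complement addition (fold any carry out of bit 15 back into bit 0):
  0x950F + 0x8522 = 0x11A31 → wrap carry → 0x1A32
  0x1A32 + 0xF6E4 = 0x11116 → wrap carry → 0x1117
  0x1117 + 0x0063 = 0x0117A
One's-complement sum = 0x117A.
Checksum = ~0x117A & 0xFFFF = 0xEE85.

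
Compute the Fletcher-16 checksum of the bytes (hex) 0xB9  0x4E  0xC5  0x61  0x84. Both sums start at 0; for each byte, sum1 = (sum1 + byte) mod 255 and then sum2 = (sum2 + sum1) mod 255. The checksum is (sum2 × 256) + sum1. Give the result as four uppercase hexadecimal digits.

72B3

Running sums (mod 255):
  after byte 0 (0xB9): sum1=185, sum2=185
  after byte 1 (0x4E): sum1=8, sum2=193
  after byte 2 (0xC5): sum1=205, sum2=143
  after byte 3 (0x61): sum1=47, sum2=190
  after byte 4 (0x84): sum1=179, sum2=114
Checksum = sum2·256 + sum1 = 114·256 + 179 = 29363 = 0x72B3.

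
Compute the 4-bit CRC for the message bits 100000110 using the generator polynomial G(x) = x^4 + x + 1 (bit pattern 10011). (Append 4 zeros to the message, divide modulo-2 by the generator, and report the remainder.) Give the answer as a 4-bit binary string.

0101

Append 4 zeros: 1000001100000. Divide by 10011 (XOR where the leading bit is 1):
  pos 0: 10000 XOR 10011 = 00011
  pos 3: 11011 XOR 10011 = 01000
  pos 4: 10000 XOR 10011 = 00011
  pos 7: 11000 XOR 10011 = 01011
  pos 8: 10110 XOR 10011 = 00101
Remainder (last 4 bits) = 0101. This is the CRC / FCS.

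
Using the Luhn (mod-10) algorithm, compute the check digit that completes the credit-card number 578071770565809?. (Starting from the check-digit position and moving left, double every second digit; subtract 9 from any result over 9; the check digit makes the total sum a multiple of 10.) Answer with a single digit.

8

Partial digits right→left: 9 0 8 5 6 5 0 7 7 1 7 0 8 7 5
Double every second digit counting from the check-digit position (so the 1st, 3rd, 5th, ... of the partial from the right).
  doubled (with −9 where >9): 9 7 3 0 5 5 7 1 → sum 37
  kept as-is: 0 5 5 7 1 0 7 → sum 25
Total = 37 + 25 = 62.
Check digit = (10 − (62 mod 10)) mod 10 = 8.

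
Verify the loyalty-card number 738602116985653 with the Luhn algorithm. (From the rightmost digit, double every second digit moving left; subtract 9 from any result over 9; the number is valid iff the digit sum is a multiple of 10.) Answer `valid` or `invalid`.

From the right, keep odd positions and double even positions (subtract 9 from any doubled value over 9):
  doubled (positions 2,4,...): 1 1 9 2 4 3 6 → sum 26
  kept (positions 1,3,...): 3 6 8 6 1 0 8 7 → sum 39
Total = 65.
65 mod 10 = 5, so the number is invalid.

invalid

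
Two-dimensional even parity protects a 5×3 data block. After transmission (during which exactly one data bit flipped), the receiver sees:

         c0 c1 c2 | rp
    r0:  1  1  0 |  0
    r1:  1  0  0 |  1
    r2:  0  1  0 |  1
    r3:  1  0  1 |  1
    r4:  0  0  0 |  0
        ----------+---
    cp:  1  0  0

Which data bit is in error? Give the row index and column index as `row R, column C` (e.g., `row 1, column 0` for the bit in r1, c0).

row 3, column 2

Recompute each row's even parity and compare to rp:
  r0: data parity 0, sent rp 0 → ok
  r1: data parity 1, sent rp 1 → ok
  r2: data parity 1, sent rp 1 → ok
  r3: data parity 0, sent rp 1 → mismatch
  r4: data parity 0, sent rp 0 → ok
Recompute each column's even parity and compare to cp:
  c0: data parity 1, sent cp 1 → ok
  c1: data parity 0, sent cp 0 → ok
  c2: data parity 1, sent cp 0 → mismatch
Exactly one row (r3) and one column (c2) fail → the flipped bit is at their intersection.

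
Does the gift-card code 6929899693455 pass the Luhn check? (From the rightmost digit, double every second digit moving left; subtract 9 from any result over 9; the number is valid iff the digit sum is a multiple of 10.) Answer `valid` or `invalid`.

From the right, keep odd positions and double even positions (subtract 9 from any doubled value over 9):
  doubled (positions 2,4,...): 1 6 3 9 9 9 → sum 37
  kept (positions 1,3,...): 5 4 9 9 8 2 6 → sum 43
Total = 80.
80 mod 10 = 0, so the number is valid.

valid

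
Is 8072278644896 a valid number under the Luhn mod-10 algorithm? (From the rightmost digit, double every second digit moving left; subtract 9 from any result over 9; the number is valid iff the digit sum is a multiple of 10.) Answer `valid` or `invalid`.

invalid

From the right, keep odd positions and double even positions (subtract 9 from any doubled value over 9):
  doubled (positions 2,4,...): 9 8 3 5 4 0 → sum 29
  kept (positions 1,3,...): 6 8 4 8 2 7 8 → sum 43
Total = 72.
72 mod 10 = 2, so the number is invalid.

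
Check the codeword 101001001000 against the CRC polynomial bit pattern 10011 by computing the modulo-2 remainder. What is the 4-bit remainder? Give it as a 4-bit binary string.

0000

Modulo-2 division of 101001001000 by 10011:
  pos 0: 10100 XOR 10011 = 00111
  pos 2: 11110 XOR 10011 = 01101
  pos 3: 11010 XOR 10011 = 01001
  pos 4: 10011 XOR 10011 = 00000
Remainder = 0000 (zero — the frame passes the CRC check).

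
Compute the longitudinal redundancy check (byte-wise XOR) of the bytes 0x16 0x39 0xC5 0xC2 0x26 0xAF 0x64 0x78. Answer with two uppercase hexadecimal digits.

XOR the bytes together:
  start with 0x16
  0x16 ⊕ 0x39 = 0x2F
  0x2F ⊕ 0xC5 = 0xEA
  0xEA ⊕ 0xC2 = 0x28
  0x28 ⊕ 0x26 = 0x0E
  0x0E ⊕ 0xAF = 0xA1
  0xA1 ⊕ 0x64 = 0xC5
  0xC5 ⊕ 0x78 = 0xBD

BD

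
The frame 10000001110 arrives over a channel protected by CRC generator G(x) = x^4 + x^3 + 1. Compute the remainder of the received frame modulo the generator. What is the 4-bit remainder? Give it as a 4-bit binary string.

0100

Modulo-2 division of 10000001110 by 11001:
  pos 0: 10000 XOR 11001 = 01001
  pos 1: 10010 XOR 11001 = 01011
  pos 2: 10110 XOR 11001 = 01111
  pos 3: 11111 XOR 11001 = 00110
  pos 5: 11011 XOR 11001 = 00010
Remainder = 0100 (nonzero — an error is detected).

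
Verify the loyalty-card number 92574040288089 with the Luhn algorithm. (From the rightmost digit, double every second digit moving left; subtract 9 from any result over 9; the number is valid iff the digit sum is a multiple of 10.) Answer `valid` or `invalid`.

valid

From the right, keep odd positions and double even positions (subtract 9 from any doubled value over 9):
  doubled (positions 2,4,...): 7 7 4 8 8 1 9 → sum 44
  kept (positions 1,3,...): 9 0 8 0 0 7 2 → sum 26
Total = 70.
70 mod 10 = 0, so the number is valid.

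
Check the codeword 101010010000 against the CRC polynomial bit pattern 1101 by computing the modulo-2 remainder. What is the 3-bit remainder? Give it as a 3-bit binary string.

101

Modulo-2 division of 101010010000 by 1101:
  pos 0: 1010 XOR 1101 = 0111
  pos 1: 1111 XOR 1101 = 0010
  pos 3: 1000 XOR 1101 = 0101
  pos 4: 1011 XOR 1101 = 0110
  pos 5: 1100 XOR 1101 = 0001
  pos 8: 1000 XOR 1101 = 0101
Remainder = 101 (nonzero — an error is detected).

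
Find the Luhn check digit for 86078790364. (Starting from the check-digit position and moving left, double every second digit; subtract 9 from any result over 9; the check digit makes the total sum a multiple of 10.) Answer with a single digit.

Partial digits right→left: 4 6 3 0 9 7 8 7 0 6 8
Double every second digit counting from the check-digit position (so the 1st, 3rd, 5th, ... of the partial from the right).
  doubled (with −9 where >9): 8 6 9 7 0 7 → sum 37
  kept as-is: 6 0 7 7 6 → sum 26
Total = 37 + 26 = 63.
Check digit = (10 − (63 mod 10)) mod 10 = 7.

7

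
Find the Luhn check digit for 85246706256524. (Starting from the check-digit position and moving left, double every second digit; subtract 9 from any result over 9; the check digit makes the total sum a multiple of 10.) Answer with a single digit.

Partial digits right→left: 4 2 5 6 5 2 6 0 7 6 4 2 5 8
Double every second digit counting from the check-digit position (so the 1st, 3rd, 5th, ... of the partial from the right).
  doubled (with −9 where >9): 8 1 1 3 5 8 1 → sum 27
  kept as-is: 2 6 2 0 6 2 8 → sum 26
Total = 27 + 26 = 53.
Check digit = (10 − (53 mod 10)) mod 10 = 7.

7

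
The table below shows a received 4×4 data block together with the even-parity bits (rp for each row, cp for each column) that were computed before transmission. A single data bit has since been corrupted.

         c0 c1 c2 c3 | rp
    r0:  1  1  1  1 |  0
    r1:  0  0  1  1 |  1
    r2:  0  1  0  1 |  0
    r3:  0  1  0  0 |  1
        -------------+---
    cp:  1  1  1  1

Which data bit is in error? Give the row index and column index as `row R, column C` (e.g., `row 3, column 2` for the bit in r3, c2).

Recompute each row's even parity and compare to rp:
  r0: data parity 0, sent rp 0 → ok
  r1: data parity 0, sent rp 1 → mismatch
  r2: data parity 0, sent rp 0 → ok
  r3: data parity 1, sent rp 1 → ok
Recompute each column's even parity and compare to cp:
  c0: data parity 1, sent cp 1 → ok
  c1: data parity 1, sent cp 1 → ok
  c2: data parity 0, sent cp 1 → mismatch
  c3: data parity 1, sent cp 1 → ok
Exactly one row (r1) and one column (c2) fail → the flipped bit is at their intersection.

row 1, column 2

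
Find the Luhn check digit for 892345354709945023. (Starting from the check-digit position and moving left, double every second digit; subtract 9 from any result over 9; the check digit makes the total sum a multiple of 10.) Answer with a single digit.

Partial digits right→left: 3 2 0 5 4 9 9 0 7 4 5 3 5 4 3 2 9 8
Double every second digit counting from the check-digit position (so the 1st, 3rd, 5th, ... of the partial from the right).
  doubled (with −9 where >9): 6 0 8 9 5 1 1 6 9 → sum 45
  kept as-is: 2 5 9 0 4 3 4 2 8 → sum 37
Total = 45 + 37 = 82.
Check digit = (10 − (82 mod 10)) mod 10 = 8.

8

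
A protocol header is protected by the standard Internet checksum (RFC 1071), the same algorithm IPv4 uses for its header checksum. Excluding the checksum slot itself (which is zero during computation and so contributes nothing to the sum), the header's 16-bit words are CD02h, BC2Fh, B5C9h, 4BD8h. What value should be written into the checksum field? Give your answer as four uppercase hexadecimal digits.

752B

One's-complement addition (fold any carry out of bit 15 back into bit 0):
  0xCD02 + 0xBC2F = 0x18931 → wrap carry → 0x8932
  0x8932 + 0xB5C9 = 0x13EFB → wrap carry → 0x3EFC
  0x3EFC + 0x4BD8 = 0x08AD4
One's-complement sum = 0x8AD4.
Checksum = ~0x8AD4 & 0xFFFF = 0x752B.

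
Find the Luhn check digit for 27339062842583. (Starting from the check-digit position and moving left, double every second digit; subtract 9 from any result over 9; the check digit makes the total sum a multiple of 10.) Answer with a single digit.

2

Partial digits right→left: 3 8 5 2 4 8 2 6 0 9 3 3 7 2
Double every second digit counting from the check-digit position (so the 1st, 3rd, 5th, ... of the partial from the right).
  doubled (with −9 where >9): 6 1 8 4 0 6 5 → sum 30
  kept as-is: 8 2 8 6 9 3 2 → sum 38
Total = 30 + 38 = 68.
Check digit = (10 − (68 mod 10)) mod 10 = 2.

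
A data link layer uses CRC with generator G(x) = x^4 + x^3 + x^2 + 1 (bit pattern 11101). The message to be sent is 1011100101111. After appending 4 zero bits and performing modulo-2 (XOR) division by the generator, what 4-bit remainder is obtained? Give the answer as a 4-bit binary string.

1101

Append 4 zeros: 10111001011110000. Divide by 11101 (XOR where the leading bit is 1):
  pos 0: 10111 XOR 11101 = 01010
  pos 1: 10100 XOR 11101 = 01001
  pos 2: 10010 XOR 11101 = 01111
  pos 3: 11111 XOR 11101 = 00010
  pos 6: 10011 XOR 11101 = 01110
  pos 7: 11101 XOR 11101 = 00000
  pos 12: 10000 XOR 11101 = 01101
Remainder (last 4 bits) = 1101. This is the CRC / FCS.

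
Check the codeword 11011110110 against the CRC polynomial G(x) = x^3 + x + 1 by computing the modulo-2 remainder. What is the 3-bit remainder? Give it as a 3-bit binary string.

100

Modulo-2 division of 11011110110 by 1011:
  pos 0: 1101 XOR 1011 = 0110
  pos 1: 1101 XOR 1011 = 0110
  pos 2: 1101 XOR 1011 = 0110
  pos 3: 1101 XOR 1011 = 0110
  pos 4: 1100 XOR 1011 = 0111
  pos 5: 1111 XOR 1011 = 0100
  pos 6: 1001 XOR 1011 = 0010
Remainder = 100 (nonzero — an error is detected).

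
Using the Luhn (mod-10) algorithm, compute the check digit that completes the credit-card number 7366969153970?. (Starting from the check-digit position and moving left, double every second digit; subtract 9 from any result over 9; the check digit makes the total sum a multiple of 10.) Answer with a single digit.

8

Partial digits right→left: 0 7 9 3 5 1 9 6 9 6 6 3 7
Double every second digit counting from the check-digit position (so the 1st, 3rd, 5th, ... of the partial from the right).
  doubled (with −9 where >9): 0 9 1 9 9 3 5 → sum 36
  kept as-is: 7 3 1 6 6 3 → sum 26
Total = 36 + 26 = 62.
Check digit = (10 − (62 mod 10)) mod 10 = 8.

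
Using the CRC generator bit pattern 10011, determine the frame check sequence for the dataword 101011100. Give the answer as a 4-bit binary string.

Append 4 zeros: 1010111000000. Divide by 10011 (XOR where the leading bit is 1):
  pos 0: 10101 XOR 10011 = 00110
  pos 2: 11011 XOR 10011 = 01000
  pos 3: 10000 XOR 10011 = 00011
  pos 6: 11000 XOR 10011 = 01011
  pos 7: 10110 XOR 10011 = 00101
Remainder (last 4 bits) = 1010. This is the CRC / FCS.

1010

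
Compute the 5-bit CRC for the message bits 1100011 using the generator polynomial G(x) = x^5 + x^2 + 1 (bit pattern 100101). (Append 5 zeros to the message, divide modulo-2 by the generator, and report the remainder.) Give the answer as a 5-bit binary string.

Append 5 zeros: 110001100000. Divide by 100101 (XOR where the leading bit is 1):
  pos 0: 110001 XOR 100101 = 010100
  pos 1: 101001 XOR 100101 = 001100
  pos 3: 110000 XOR 100101 = 010101
  pos 4: 101010 XOR 100101 = 001111
  pos 6: 111100 XOR 100101 = 011001
Remainder (last 5 bits) = 11001. This is the CRC / FCS.

11001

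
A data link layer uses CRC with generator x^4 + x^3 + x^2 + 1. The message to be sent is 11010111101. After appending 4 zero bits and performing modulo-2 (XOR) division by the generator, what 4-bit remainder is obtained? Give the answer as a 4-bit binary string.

Append 4 zeros: 110101111010000. Divide by 11101 (XOR where the leading bit is 1):
  pos 0: 11010 XOR 11101 = 00111
  pos 2: 11111 XOR 11101 = 00010
  pos 5: 10110 XOR 11101 = 01011
  pos 6: 10111 XOR 11101 = 01010
  pos 7: 10100 XOR 11101 = 01001
  pos 8: 10010 XOR 11101 = 01111
  pos 9: 11110 XOR 11101 = 00011
Remainder (last 4 bits) = 0110. This is the CRC / FCS.

0110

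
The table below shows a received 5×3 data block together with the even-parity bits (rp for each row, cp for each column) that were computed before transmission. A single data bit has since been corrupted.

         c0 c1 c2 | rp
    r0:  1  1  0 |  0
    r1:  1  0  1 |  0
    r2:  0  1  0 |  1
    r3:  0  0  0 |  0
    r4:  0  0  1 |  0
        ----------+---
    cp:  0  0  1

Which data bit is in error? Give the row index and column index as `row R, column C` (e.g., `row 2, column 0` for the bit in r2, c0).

Recompute each row's even parity and compare to rp:
  r0: data parity 0, sent rp 0 → ok
  r1: data parity 0, sent rp 0 → ok
  r2: data parity 1, sent rp 1 → ok
  r3: data parity 0, sent rp 0 → ok
  r4: data parity 1, sent rp 0 → mismatch
Recompute each column's even parity and compare to cp:
  c0: data parity 0, sent cp 0 → ok
  c1: data parity 0, sent cp 0 → ok
  c2: data parity 0, sent cp 1 → mismatch
Exactly one row (r4) and one column (c2) fail → the flipped bit is at their intersection.

row 4, column 2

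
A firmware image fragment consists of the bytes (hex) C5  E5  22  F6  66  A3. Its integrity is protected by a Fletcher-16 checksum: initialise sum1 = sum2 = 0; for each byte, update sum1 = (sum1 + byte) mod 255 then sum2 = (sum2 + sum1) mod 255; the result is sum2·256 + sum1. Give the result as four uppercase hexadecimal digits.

Running sums (mod 255):
  after byte 0 (C5): sum1=197, sum2=197
  after byte 1 (E5): sum1=171, sum2=113
  after byte 2 (22): sum1=205, sum2=63
  after byte 3 (F6): sum1=196, sum2=4
  after byte 4 (66): sum1=43, sum2=47
  after byte 5 (A3): sum1=206, sum2=253
Checksum = sum2·256 + sum1 = 253·256 + 206 = 64974 = 0xFDCE.

FDCE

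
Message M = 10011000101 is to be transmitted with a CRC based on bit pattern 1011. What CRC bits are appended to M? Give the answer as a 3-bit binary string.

Append 3 zeros: 10011000101000. Divide by 1011 (XOR where the leading bit is 1):
  pos 0: 1001 XOR 1011 = 0010
  pos 2: 1010 XOR 1011 = 0001
  pos 5: 1001 XOR 1011 = 0010
  pos 7: 1001 XOR 1011 = 0010
  pos 9: 1000 XOR 1011 = 0011
Remainder (last 3 bits) = 110. This is the CRC / FCS.

110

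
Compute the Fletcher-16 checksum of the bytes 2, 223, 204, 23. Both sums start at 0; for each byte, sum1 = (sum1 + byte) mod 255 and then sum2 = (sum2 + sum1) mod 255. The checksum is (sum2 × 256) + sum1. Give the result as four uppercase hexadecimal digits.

Running sums (mod 255):
  after byte 0 (2): sum1=2, sum2=2
  after byte 1 (223): sum1=225, sum2=227
  after byte 2 (204): sum1=174, sum2=146
  after byte 3 (23): sum1=197, sum2=88
Checksum = sum2·256 + sum1 = 88·256 + 197 = 22725 = 0x58C5.

58C5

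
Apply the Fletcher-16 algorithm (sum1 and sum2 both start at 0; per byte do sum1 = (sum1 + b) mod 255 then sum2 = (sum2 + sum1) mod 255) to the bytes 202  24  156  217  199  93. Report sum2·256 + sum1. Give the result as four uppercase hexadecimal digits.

267E

Running sums (mod 255):
  after byte 0 (202): sum1=202, sum2=202
  after byte 1 (24): sum1=226, sum2=173
  after byte 2 (156): sum1=127, sum2=45
  after byte 3 (217): sum1=89, sum2=134
  after byte 4 (199): sum1=33, sum2=167
  after byte 5 (93): sum1=126, sum2=38
Checksum = sum2·256 + sum1 = 38·256 + 126 = 9854 = 0x267E.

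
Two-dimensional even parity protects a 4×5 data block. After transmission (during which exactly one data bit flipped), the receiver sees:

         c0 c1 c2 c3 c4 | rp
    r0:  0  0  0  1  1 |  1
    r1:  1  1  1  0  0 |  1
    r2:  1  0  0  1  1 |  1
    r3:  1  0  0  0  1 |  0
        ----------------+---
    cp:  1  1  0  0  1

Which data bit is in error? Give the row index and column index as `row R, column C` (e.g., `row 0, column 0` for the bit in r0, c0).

Recompute each row's even parity and compare to rp:
  r0: data parity 0, sent rp 1 → mismatch
  r1: data parity 1, sent rp 1 → ok
  r2: data parity 1, sent rp 1 → ok
  r3: data parity 0, sent rp 0 → ok
Recompute each column's even parity and compare to cp:
  c0: data parity 1, sent cp 1 → ok
  c1: data parity 1, sent cp 1 → ok
  c2: data parity 1, sent cp 0 → mismatch
  c3: data parity 0, sent cp 0 → ok
  c4: data parity 1, sent cp 1 → ok
Exactly one row (r0) and one column (c2) fail → the flipped bit is at their intersection.

row 0, column 2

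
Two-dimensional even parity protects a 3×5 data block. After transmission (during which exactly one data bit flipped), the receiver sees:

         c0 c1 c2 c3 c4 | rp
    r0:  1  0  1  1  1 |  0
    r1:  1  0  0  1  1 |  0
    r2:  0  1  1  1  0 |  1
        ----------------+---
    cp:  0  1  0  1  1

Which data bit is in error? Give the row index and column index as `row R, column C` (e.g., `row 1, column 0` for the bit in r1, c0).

row 1, column 4

Recompute each row's even parity and compare to rp:
  r0: data parity 0, sent rp 0 → ok
  r1: data parity 1, sent rp 0 → mismatch
  r2: data parity 1, sent rp 1 → ok
Recompute each column's even parity and compare to cp:
  c0: data parity 0, sent cp 0 → ok
  c1: data parity 1, sent cp 1 → ok
  c2: data parity 0, sent cp 0 → ok
  c3: data parity 1, sent cp 1 → ok
  c4: data parity 0, sent cp 1 → mismatch
Exactly one row (r1) and one column (c4) fail → the flipped bit is at their intersection.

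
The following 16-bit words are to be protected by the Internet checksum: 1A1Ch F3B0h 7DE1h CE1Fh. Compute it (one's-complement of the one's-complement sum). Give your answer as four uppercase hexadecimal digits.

One's-complement addition (fold any carry out of bit 15 back into bit 0):
  0x1A1C + 0xF3B0 = 0x10DCC → wrap carry → 0x0DCD
  0x0DCD + 0x7DE1 = 0x08BAE
  0x8BAE + 0xCE1F = 0x159CD → wrap carry → 0x59CE
One's-complement sum = 0x59CE.
Checksum = ~0x59CE & 0xFFFF = 0xA631.

A631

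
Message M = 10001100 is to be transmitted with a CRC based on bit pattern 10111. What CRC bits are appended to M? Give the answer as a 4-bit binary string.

Append 4 zeros: 100011000000. Divide by 10111 (XOR where the leading bit is 1):
  pos 0: 10001 XOR 10111 = 00110
  pos 2: 11010 XOR 10111 = 01101
  pos 3: 11010 XOR 10111 = 01101
  pos 4: 11010 XOR 10111 = 01101
  pos 5: 11010 XOR 10111 = 01101
  pos 6: 11010 XOR 10111 = 01101
  pos 7: 11010 XOR 10111 = 01101
Remainder (last 4 bits) = 1101. This is the CRC / FCS.

1101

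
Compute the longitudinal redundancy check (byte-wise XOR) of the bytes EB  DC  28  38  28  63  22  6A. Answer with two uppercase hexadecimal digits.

24

XOR the bytes together:
  start with 0xEB
  0xEB ⊕ 0xDC = 0x37
  0x37 ⊕ 0x28 = 0x1F
  0x1F ⊕ 0x38 = 0x27
  0x27 ⊕ 0x28 = 0x0F
  0x0F ⊕ 0x63 = 0x6C
  0x6C ⊕ 0x22 = 0x4E
  0x4E ⊕ 0x6A = 0x24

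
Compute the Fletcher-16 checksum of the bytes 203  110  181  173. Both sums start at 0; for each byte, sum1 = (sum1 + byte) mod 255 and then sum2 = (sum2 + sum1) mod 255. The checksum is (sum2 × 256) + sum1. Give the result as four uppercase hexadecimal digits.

Running sums (mod 255):
  after byte 0 (203): sum1=203, sum2=203
  after byte 1 (110): sum1=58, sum2=6
  after byte 2 (181): sum1=239, sum2=245
  after byte 3 (173): sum1=157, sum2=147
Checksum = sum2·256 + sum1 = 147·256 + 157 = 37789 = 0x939D.

939D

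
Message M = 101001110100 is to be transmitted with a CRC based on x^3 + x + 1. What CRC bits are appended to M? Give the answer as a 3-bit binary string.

110

Append 3 zeros: 101001110100000. Divide by 1011 (XOR where the leading bit is 1):
  pos 0: 1010 XOR 1011 = 0001
  pos 3: 1011 XOR 1011 = 0000
  pos 7: 1010 XOR 1011 = 0001
  pos 10: 1000 XOR 1011 = 0011
Remainder (last 3 bits) = 110. This is the CRC / FCS.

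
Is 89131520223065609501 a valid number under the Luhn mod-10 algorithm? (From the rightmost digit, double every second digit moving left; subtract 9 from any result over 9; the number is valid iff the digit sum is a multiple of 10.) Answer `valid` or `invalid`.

valid

From the right, keep odd positions and double even positions (subtract 9 from any doubled value over 9):
  doubled (positions 2,4,...): 0 9 3 3 6 4 4 2 2 7 → sum 40
  kept (positions 1,3,...): 1 5 0 5 0 2 0 5 3 9 → sum 30
Total = 70.
70 mod 10 = 0, so the number is valid.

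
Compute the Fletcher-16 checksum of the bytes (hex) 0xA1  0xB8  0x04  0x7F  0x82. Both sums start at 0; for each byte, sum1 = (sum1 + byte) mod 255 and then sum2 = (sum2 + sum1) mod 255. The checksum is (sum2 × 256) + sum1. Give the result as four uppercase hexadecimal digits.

9860

Running sums (mod 255):
  after byte 0 (0xA1): sum1=161, sum2=161
  after byte 1 (0xB8): sum1=90, sum2=251
  after byte 2 (0x04): sum1=94, sum2=90
  after byte 3 (0x7F): sum1=221, sum2=56
  after byte 4 (0x82): sum1=96, sum2=152
Checksum = sum2·256 + sum1 = 152·256 + 96 = 39008 = 0x9860.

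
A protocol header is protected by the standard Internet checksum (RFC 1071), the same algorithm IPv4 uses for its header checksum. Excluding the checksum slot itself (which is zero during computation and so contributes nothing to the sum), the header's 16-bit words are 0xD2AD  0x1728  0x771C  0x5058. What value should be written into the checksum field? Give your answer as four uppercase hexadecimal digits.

4EB5

One's-complement addition (fold any carry out of bit 15 back into bit 0):
  0xD2AD + 0x1728 = 0x0E9D5
  0xE9D5 + 0x771C = 0x160F1 → wrap carry → 0x60F2
  0x60F2 + 0x5058 = 0x0B14A
One's-complement sum = 0xB14A.
Checksum = ~0xB14A & 0xFFFF = 0x4EB5.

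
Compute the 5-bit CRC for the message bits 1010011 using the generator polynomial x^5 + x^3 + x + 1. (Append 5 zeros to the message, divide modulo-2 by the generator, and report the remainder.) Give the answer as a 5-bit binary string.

01100

Append 5 zeros: 101001100000. Divide by 101011 (XOR where the leading bit is 1):
  pos 0: 101001 XOR 101011 = 000010
  pos 4: 101000 XOR 101011 = 000011
Remainder (last 5 bits) = 01100. This is the CRC / FCS.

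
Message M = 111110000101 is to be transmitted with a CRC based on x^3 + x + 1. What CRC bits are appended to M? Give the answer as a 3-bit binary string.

010

Append 3 zeros: 111110000101000. Divide by 1011 (XOR where the leading bit is 1):
  pos 0: 1111 XOR 1011 = 0100
  pos 1: 1001 XOR 1011 = 0010
  pos 3: 1000 XOR 1011 = 0011
  pos 5: 1100 XOR 1011 = 0111
  pos 6: 1111 XOR 1011 = 0100
  pos 7: 1000 XOR 1011 = 0011
  pos 9: 1110 XOR 1011 = 0101
  pos 10: 1010 XOR 1011 = 0001
Remainder (last 3 bits) = 010. This is the CRC / FCS.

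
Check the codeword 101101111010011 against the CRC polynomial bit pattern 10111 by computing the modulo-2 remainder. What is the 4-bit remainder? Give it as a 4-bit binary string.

Modulo-2 division of 101101111010011 by 10111:
  pos 0: 10110 XOR 10111 = 00001
  pos 4: 11111 XOR 10111 = 01000
  pos 5: 10000 XOR 10111 = 00111
  pos 7: 11110 XOR 10111 = 01001
  pos 8: 10010 XOR 10111 = 00101
  pos 10: 10111 XOR 10111 = 00000
Remainder = 0000 (zero — the frame passes the CRC check).

0000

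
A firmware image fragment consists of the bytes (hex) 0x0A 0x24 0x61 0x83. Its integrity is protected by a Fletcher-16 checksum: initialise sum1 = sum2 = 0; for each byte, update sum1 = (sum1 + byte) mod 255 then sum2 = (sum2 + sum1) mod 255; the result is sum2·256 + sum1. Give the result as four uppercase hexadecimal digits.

Running sums (mod 255):
  after byte 0 (0x0A): sum1=10, sum2=10
  after byte 1 (0x24): sum1=46, sum2=56
  after byte 2 (0x61): sum1=143, sum2=199
  after byte 3 (0x83): sum1=19, sum2=218
Checksum = sum2·256 + sum1 = 218·256 + 19 = 55827 = 0xDA13.

DA13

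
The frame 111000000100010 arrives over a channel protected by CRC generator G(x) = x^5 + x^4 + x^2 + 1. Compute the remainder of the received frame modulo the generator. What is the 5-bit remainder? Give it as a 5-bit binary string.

Modulo-2 division of 111000000100010 by 110101:
  pos 0: 111000 XOR 110101 = 001101
  pos 2: 110100 XOR 110101 = 000001
  pos 7: 101000 XOR 110101 = 011101
  pos 8: 111011 XOR 110101 = 001110
Remainder = 11100 (nonzero — an error is detected).

11100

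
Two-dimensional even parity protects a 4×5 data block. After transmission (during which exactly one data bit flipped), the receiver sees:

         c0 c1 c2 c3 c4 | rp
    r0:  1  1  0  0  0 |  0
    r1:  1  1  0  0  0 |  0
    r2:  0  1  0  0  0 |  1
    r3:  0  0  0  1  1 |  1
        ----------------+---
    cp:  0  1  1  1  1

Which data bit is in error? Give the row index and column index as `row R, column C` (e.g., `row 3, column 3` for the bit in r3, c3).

row 3, column 2

Recompute each row's even parity and compare to rp:
  r0: data parity 0, sent rp 0 → ok
  r1: data parity 0, sent rp 0 → ok
  r2: data parity 1, sent rp 1 → ok
  r3: data parity 0, sent rp 1 → mismatch
Recompute each column's even parity and compare to cp:
  c0: data parity 0, sent cp 0 → ok
  c1: data parity 1, sent cp 1 → ok
  c2: data parity 0, sent cp 1 → mismatch
  c3: data parity 1, sent cp 1 → ok
  c4: data parity 1, sent cp 1 → ok
Exactly one row (r3) and one column (c2) fail → the flipped bit is at their intersection.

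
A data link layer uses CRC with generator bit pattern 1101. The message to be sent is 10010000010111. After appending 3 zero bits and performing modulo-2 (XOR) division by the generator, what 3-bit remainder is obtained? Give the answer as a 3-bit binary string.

Append 3 zeros: 10010000010111000. Divide by 1101 (XOR where the leading bit is 1):
  pos 0: 1001 XOR 1101 = 0100
  pos 1: 1000 XOR 1101 = 0101
  pos 2: 1010 XOR 1101 = 0111
  pos 3: 1110 XOR 1101 = 0011
  pos 5: 1100 XOR 1101 = 0001
  pos 8: 1101 XOR 1101 = 0000
  pos 12: 1100 XOR 1101 = 0001
Remainder (last 3 bits) = 010. This is the CRC / FCS.

010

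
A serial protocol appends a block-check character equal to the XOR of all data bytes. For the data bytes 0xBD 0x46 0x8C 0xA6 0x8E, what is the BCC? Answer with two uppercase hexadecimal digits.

5F

XOR the bytes together:
  start with 0xBD
  0xBD ⊕ 0x46 = 0xFB
  0xFB ⊕ 0x8C = 0x77
  0x77 ⊕ 0xA6 = 0xD1
  0xD1 ⊕ 0x8E = 0x5F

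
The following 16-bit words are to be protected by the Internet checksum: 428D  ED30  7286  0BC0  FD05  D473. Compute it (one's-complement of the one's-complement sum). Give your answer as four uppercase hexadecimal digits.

One's-complement addition (fold any carry out of bit 15 back into bit 0):
  0x428D + 0xED30 = 0x12FBD → wrap carry → 0x2FBE
  0x2FBE + 0x7286 = 0x0A244
  0xA244 + 0x0BC0 = 0x0AE04
  0xAE04 + 0xFD05 = 0x1AB09 → wrap carry → 0xAB0A
  0xAB0A + 0xD473 = 0x17F7D → wrap carry → 0x7F7E
One's-complement sum = 0x7F7E.
Checksum = ~0x7F7E & 0xFFFF = 0x8081.

8081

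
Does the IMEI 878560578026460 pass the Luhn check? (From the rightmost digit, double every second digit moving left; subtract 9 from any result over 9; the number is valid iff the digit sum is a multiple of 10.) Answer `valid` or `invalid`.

invalid

From the right, keep odd positions and double even positions (subtract 9 from any doubled value over 9):
  doubled (positions 2,4,...): 3 3 0 5 0 1 5 → sum 17
  kept (positions 1,3,...): 0 4 2 8 5 6 8 8 → sum 41
Total = 58.
58 mod 10 = 8, so the number is invalid.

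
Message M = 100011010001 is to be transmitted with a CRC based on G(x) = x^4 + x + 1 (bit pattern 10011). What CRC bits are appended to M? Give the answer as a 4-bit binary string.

Append 4 zeros: 1000110100010000. Divide by 10011 (XOR where the leading bit is 1):
  pos 0: 10001 XOR 10011 = 00010
  pos 3: 10101 XOR 10011 = 00110
  pos 5: 11000 XOR 10011 = 01011
  pos 6: 10110 XOR 10011 = 00101
  pos 8: 10110 XOR 10011 = 00101
  pos 10: 10100 XOR 10011 = 00111
Remainder (last 4 bits) = 1110. This is the CRC / FCS.

1110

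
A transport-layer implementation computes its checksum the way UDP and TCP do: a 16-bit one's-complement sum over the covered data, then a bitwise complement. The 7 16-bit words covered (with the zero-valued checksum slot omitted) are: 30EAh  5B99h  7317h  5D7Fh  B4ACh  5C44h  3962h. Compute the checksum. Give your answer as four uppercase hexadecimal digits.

One's-complement addition (fold any carry out of bit 15 back into bit 0):
  0x30EA + 0x5B99 = 0x08C83
  0x8C83 + 0x7317 = 0x0FF9A
  0xFF9A + 0x5D7F = 0x15D19 → wrap carry → 0x5D1A
  0x5D1A + 0xB4AC = 0x111C6 → wrap carry → 0x11C7
  0x11C7 + 0x5C44 = 0x06E0B
  0x6E0B + 0x3962 = 0x0A76D
One's-complement sum = 0xA76D.
Checksum = ~0xA76D & 0xFFFF = 0x5892.

5892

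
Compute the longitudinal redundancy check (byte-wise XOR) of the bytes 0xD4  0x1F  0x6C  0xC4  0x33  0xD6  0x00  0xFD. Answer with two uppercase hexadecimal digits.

XOR the bytes together:
  start with 0xD4
  0xD4 ⊕ 0x1F = 0xCB
  0xCB ⊕ 0x6C = 0xA7
  0xA7 ⊕ 0xC4 = 0x63
  0x63 ⊕ 0x33 = 0x50
  0x50 ⊕ 0xD6 = 0x86
  0x86 ⊕ 0x00 = 0x86
  0x86 ⊕ 0xFD = 0x7B

7B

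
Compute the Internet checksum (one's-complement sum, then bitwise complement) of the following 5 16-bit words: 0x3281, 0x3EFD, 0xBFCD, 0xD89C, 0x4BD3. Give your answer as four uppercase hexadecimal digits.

One's-complement addition (fold any carry out of bit 15 back into bit 0):
  0x3281 + 0x3EFD = 0x0717E
  0x717E + 0xBFCD = 0x1314B → wrap carry → 0x314C
  0x314C + 0xD89C = 0x109E8 → wrap carry → 0x09E9
  0x09E9 + 0x4BD3 = 0x055BC
One's-complement sum = 0x55BC.
Checksum = ~0x55BC & 0xFFFF = 0xAA43.

AA43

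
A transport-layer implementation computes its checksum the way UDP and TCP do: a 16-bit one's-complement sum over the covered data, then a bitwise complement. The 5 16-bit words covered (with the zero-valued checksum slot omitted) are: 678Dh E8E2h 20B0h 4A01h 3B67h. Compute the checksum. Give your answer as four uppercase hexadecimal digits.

One's-complement addition (fold any carry out of bit 15 back into bit 0):
  0x678D + 0xE8E2 = 0x1506F → wrap carry → 0x5070
  0x5070 + 0x20B0 = 0x07120
  0x7120 + 0x4A01 = 0x0BB21
  0xBB21 + 0x3B67 = 0x0F688
One's-complement sum = 0xF688.
Checksum = ~0xF688 & 0xFFFF = 0x0977.

0977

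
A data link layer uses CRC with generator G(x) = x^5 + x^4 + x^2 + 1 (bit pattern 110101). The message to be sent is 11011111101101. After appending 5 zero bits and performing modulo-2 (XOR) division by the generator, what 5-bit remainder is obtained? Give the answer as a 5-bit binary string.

00111

Append 5 zeros: 1101111110110100000. Divide by 110101 (XOR where the leading bit is 1):
  pos 0: 110111 XOR 110101 = 000010
  pos 4: 101110 XOR 110101 = 011011
  pos 5: 110111 XOR 110101 = 000010
  pos 9: 101010 XOR 110101 = 011111
  pos 10: 111110 XOR 110101 = 001011
  pos 12: 101100 XOR 110101 = 011001
  pos 13: 110010 XOR 110101 = 000111
Remainder (last 5 bits) = 00111. This is the CRC / FCS.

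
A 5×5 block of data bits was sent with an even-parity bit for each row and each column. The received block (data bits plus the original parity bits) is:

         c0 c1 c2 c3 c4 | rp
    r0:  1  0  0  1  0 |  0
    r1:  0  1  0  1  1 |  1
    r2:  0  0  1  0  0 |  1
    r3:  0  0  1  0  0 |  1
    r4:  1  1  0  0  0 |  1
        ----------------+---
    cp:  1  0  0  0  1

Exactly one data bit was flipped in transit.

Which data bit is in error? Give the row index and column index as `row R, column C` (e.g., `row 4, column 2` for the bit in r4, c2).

row 4, column 0

Recompute each row's even parity and compare to rp:
  r0: data parity 0, sent rp 0 → ok
  r1: data parity 1, sent rp 1 → ok
  r2: data parity 1, sent rp 1 → ok
  r3: data parity 1, sent rp 1 → ok
  r4: data parity 0, sent rp 1 → mismatch
Recompute each column's even parity and compare to cp:
  c0: data parity 0, sent cp 1 → mismatch
  c1: data parity 0, sent cp 0 → ok
  c2: data parity 0, sent cp 0 → ok
  c3: data parity 0, sent cp 0 → ok
  c4: data parity 1, sent cp 1 → ok
Exactly one row (r4) and one column (c0) fail → the flipped bit is at their intersection.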